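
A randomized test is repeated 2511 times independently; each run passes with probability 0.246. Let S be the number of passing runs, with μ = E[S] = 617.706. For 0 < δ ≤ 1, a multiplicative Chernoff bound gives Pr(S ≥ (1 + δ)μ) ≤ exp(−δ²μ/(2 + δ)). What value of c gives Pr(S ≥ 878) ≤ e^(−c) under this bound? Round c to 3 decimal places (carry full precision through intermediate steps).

Write 878 = (1 + δ)μ, so δ = 878/617.706 − 1 = 0.4213882…
Then the exponent is δ²μ/(2 + δ) = (878 − μ)² / (μ·(2 + δ)) = 45.298318.

45.298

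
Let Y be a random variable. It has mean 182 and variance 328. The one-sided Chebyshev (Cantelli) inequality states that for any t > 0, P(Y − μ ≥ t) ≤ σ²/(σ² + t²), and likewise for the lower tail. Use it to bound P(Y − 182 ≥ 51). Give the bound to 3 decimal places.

0.112

Here σ² = 328 and t = 51, so σ² + t² = 2929.
Cantelli's bound: 328/2929 = 0.1120.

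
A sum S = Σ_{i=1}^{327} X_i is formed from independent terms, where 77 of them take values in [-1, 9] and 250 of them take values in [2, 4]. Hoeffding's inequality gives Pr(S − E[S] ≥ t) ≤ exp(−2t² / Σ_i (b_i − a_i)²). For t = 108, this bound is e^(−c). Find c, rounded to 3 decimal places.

Σ(b_i − a_i)² = 77·10² + 250·2² = 8700.
c = 2t² / 8700 = 2·108² / 8700 = 2.6814.

2.681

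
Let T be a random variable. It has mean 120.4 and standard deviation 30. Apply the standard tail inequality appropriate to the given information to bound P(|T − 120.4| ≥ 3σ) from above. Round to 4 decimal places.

0.1111

Mean and variance are known, so Chebyshev's inequality applies.
Chebyshev: P(|T − μ| ≥ t) ≤ Var(T)/t².
Var(T) = σ² = 30² = 900.
t = 3·30 = 90.
Bound = 900 / 8100 = 0.1111.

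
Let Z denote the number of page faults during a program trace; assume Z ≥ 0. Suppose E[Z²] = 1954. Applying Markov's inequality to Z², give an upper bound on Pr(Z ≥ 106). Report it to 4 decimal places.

0.1739

Since Z ≥ 0, the event {Z ≥ 106} is the same as {Z² ≥ 11236}.
Markov's inequality applied to Z² gives Pr(Z² ≥ 11236) ≤ E[Z²]/11236 = 1954/11236 = 0.1739.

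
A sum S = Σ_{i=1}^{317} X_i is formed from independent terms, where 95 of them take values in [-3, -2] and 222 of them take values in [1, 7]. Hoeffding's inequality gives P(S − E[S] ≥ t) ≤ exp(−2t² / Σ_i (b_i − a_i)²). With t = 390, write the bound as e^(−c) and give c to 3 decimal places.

Σ(b_i − a_i)² = 95·1² + 222·6² = 8087.
c = 2t² / 8087 = 2·390² / 8087 = 37.6159.

37.616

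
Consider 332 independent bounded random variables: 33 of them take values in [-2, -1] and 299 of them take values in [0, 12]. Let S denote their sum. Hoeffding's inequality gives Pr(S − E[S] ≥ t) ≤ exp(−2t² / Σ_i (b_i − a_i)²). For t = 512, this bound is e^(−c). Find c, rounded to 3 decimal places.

12.168

Σ(b_i − a_i)² = 33·1² + 299·12² = 43089.
c = 2t² / 43089 = 2·512² / 43089 = 12.1676.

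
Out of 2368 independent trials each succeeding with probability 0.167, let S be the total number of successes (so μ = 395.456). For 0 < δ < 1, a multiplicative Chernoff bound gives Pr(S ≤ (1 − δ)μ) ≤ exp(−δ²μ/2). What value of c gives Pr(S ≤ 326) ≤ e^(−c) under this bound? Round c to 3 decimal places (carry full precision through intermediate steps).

Write 326 = (1 − δ)μ, so δ = 1 − 326/395.456 = 0.1756352…
Then the exponent is δ²μ/2 = (μ − 326)²/(2μ) = 6.099460.

6.099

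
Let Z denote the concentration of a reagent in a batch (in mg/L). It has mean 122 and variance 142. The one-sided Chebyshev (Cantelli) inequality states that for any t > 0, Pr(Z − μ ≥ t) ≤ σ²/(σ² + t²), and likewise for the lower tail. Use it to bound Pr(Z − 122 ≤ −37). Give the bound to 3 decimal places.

Here σ² = 142 and t = 37, so σ² + t² = 1511.
Cantelli's bound: 142/1511 = 0.0940.

0.094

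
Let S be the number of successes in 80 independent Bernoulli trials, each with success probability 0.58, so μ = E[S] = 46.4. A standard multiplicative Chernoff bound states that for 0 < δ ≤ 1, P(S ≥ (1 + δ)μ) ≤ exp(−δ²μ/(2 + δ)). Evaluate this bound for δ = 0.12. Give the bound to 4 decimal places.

Exponent = δ²μ/(2 + δ) = 0.12²·46.4/2.12 = 0.3152.
Bound = exp(−0.3152) = 0.72966.

0.7297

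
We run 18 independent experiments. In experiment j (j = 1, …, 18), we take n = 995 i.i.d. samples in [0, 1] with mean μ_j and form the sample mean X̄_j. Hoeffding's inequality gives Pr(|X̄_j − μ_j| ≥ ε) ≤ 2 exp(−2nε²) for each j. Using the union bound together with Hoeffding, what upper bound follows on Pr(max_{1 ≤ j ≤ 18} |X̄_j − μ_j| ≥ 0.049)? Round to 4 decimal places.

Per-experiment Hoeffding bound: 2·exp(−2·995·0.049²) = 2·exp(−4.77799) = 0.016826.
Union bound over 18 events: 18·0.016826 = 0.30286.

0.3029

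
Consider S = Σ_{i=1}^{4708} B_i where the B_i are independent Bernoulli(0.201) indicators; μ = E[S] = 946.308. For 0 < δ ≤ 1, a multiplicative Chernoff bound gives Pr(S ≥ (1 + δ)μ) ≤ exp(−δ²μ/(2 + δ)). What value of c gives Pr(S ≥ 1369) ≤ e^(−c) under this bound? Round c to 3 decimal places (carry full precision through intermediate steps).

Write 1369 = (1 + δ)μ, so δ = 1369/946.308 − 1 = 0.4466749…
Then the exponent is δ²μ/(2 + δ) = (1369 − μ)² / (μ·(2 + δ)) = 77.168362.

77.168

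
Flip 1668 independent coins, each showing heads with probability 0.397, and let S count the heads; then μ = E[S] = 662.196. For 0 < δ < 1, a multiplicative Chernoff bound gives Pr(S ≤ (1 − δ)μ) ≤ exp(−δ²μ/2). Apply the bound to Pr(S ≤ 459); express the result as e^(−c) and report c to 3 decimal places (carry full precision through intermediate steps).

31.176

Write 459 = (1 − δ)μ, so δ = 1 − 459/662.196 = 0.3068517…
Then the exponent is δ²μ/2 = (μ − 459)²/(2μ) = 31.175524.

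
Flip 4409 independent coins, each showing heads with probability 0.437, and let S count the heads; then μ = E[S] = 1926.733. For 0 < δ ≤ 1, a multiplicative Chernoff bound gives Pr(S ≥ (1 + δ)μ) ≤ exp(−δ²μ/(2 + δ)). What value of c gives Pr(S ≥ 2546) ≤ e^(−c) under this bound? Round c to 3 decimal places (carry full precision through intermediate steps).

Write 2546 = (1 + δ)μ, so δ = 2546/1926.733 − 1 = 0.3214078…
Then the exponent is δ²μ/(2 + δ) = (2546 − μ)² / (μ·(2 + δ)) = 85.739886.

85.740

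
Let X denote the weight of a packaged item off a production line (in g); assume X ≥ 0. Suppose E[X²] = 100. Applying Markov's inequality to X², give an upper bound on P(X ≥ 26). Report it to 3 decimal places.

Since X ≥ 0, the event {X ≥ 26} is the same as {X² ≥ 676}.
Markov's inequality applied to X² gives P(X² ≥ 676) ≤ E[X²]/676 = 100/676 = 0.1479.

0.148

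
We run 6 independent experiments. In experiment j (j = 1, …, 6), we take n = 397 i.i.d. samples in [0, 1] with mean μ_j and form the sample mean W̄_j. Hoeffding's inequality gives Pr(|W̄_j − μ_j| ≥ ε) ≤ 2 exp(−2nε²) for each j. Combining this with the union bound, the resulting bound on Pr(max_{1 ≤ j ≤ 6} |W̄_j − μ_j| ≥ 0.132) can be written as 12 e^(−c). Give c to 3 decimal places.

Union bound over the 6 events: Pr(max_{1 ≤ j ≤ 6} |W̄_j − μ_j| ≥ 0.132) ≤ 6·2·exp(−2nε²) = 12 exp(−2·397·0.132²).
So c = 2·397·0.132² = 13.8347.

13.835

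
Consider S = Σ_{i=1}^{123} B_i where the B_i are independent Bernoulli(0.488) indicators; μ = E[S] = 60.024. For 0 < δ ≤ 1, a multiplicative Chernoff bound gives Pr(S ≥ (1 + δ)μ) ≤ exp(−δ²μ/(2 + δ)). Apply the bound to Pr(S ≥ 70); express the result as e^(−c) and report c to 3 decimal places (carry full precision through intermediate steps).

0.765

Write 70 = (1 + δ)μ, so δ = 70/60.024 − 1 = 0.1662002…
Then the exponent is δ²μ/(2 + δ) = (70 − μ)² / (μ·(2 + δ)) = 0.765402.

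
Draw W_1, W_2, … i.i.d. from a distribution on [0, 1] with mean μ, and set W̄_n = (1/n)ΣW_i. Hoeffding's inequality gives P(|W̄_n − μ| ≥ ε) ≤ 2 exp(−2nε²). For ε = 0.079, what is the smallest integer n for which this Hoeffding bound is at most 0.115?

Require 2·exp(−2nε²) ≤ 0.115, i.e. 2nε² ≥ ln(2/0.115) = 2.855970.
So n ≥ 2.855970 / (2·0.079²) = 228.807.
The smallest integer n is 229.

229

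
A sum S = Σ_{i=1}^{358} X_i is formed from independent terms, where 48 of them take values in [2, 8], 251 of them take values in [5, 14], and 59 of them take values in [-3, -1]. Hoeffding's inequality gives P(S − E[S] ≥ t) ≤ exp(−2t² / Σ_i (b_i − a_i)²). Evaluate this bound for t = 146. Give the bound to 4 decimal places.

Σ(b_i − a_i)² = 48·6² + 251·9² + 59·2² = 22295.
Exponent = 2·146² / 22295 = 1.91218.
Bound = exp(−1.91218) = 0.14776.

0.1478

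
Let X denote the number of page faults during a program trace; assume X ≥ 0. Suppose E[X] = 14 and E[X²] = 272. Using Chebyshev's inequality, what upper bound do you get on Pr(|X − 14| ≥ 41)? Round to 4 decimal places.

Var(X) = E[X²] − (E[X])² = 272 − 196 = 76.
Chebyshev's inequality: Pr(|X − μ| ≥ t) ≤ Var(X)/t² = 76/1681 = 0.0452.

0.0452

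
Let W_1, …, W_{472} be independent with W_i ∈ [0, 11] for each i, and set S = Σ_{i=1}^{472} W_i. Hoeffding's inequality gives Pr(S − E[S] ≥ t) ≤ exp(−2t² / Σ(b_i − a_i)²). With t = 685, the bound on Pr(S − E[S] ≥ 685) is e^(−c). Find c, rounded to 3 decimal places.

Σ(b_i − a_i)² = 472·(11)² = 57112.
c = 2t²/57112 = 2·685²/57112 = 16.4317.

16.432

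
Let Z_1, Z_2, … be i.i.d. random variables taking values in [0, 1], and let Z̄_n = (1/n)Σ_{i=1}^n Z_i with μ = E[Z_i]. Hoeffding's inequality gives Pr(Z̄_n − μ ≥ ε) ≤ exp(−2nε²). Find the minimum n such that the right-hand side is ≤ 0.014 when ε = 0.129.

Require exp(−2nε²) ≤ 0.014, i.e. 2nε² ≥ ln(1/0.014) = 4.268698.
So n ≥ 4.268698 / (2·0.129²) = 128.258.
The smallest integer n is 129.

129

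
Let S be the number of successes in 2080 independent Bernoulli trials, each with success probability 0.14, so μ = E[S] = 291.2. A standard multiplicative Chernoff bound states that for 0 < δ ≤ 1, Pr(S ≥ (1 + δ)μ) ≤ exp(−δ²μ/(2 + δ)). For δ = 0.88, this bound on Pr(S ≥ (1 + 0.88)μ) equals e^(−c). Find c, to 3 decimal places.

78.300

c = δ²μ/(2 + δ) = 0.88²·291.2/(2 + 0.88) = 78.3004.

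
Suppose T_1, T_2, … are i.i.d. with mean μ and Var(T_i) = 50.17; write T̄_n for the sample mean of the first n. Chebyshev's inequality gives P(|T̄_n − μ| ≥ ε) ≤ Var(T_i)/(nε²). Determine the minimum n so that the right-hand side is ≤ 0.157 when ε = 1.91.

Require 50.17/(n·1.91²) ≤ 0.157, i.e. n ≥ 50.17/(0.157·1.91²) = 87.595.
The smallest integer n is 88.

88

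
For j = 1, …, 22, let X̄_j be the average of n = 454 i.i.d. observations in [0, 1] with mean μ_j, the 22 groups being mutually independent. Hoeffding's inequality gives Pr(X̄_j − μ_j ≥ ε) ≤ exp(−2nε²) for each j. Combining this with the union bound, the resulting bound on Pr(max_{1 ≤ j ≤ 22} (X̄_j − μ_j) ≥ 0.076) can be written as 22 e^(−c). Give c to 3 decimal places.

5.245

Union bound over the 22 events: Pr(max_{1 ≤ j ≤ 22} (X̄_j − μ_j) ≥ 0.076) ≤ 22·exp(−2nε²) = 22 exp(−2·454·0.076²).
So c = 2·454·0.076² = 5.2446.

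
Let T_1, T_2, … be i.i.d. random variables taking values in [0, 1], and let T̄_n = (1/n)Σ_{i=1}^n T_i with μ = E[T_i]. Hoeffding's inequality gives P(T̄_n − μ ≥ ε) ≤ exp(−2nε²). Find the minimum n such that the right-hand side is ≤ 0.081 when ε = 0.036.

970

Require exp(−2nε²) ≤ 0.081, i.e. 2nε² ≥ ln(1/0.081) = 2.513306.
So n ≥ 2.513306 / (2·0.036²) = 969.640.
The smallest integer n is 970.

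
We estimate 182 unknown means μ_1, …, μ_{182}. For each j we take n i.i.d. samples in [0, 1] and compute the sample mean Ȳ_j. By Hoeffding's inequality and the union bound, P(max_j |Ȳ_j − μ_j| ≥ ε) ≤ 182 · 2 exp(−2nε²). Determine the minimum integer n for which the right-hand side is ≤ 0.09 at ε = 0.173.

139

Need 2·182·exp(−2nε²) ≤ 0.09, i.e. exp(−2nε²) ≤ 0.09/364.
So 2nε² ≥ ln(364/0.09) = 8.305099.
Hence n ≥ 8.305099/(2·0.173²) = 138.747.
The smallest integer n is 139.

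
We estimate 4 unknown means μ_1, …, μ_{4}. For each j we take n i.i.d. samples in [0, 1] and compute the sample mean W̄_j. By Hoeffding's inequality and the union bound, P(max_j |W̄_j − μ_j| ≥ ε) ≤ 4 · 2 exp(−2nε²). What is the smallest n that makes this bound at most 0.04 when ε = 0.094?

Need 2·4·exp(−2nε²) ≤ 0.04, i.e. exp(−2nε²) ≤ 0.04/8.
So 2nε² ≥ ln(8/0.04) = 5.298317.
Hence n ≥ 5.298317/(2·0.094²) = 299.814.
The smallest integer n is 300.

300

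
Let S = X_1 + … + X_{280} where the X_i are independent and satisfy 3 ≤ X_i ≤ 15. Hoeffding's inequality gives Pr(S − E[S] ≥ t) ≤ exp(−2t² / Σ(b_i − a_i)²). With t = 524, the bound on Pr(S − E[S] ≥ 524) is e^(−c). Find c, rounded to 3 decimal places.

Σ(b_i − a_i)² = 280·(12)² = 40320.
c = 2t²/40320 = 2·524²/40320 = 13.6198.

13.620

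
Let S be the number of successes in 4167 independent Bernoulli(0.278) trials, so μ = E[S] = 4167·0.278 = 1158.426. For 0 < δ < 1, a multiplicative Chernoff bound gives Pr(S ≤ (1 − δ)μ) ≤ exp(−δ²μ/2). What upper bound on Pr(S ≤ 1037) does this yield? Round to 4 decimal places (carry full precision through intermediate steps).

0.0017

Write 1037 = (1 − δ)μ, so δ = 1 − 1037/1158.426 = 0.1048198…
Then the exponent is δ²μ/2 = (μ − 1037)²/(2μ) = 6.363925.
Bound = exp(−6.363925) = 0.00172.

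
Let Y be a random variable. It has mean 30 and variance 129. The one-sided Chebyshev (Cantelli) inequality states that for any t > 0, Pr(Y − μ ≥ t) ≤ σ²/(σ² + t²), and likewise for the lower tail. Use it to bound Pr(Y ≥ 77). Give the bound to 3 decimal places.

0.055

Here σ² = 129 and t = 47, so σ² + t² = 2338.
Cantelli's bound: 129/2338 = 0.0552.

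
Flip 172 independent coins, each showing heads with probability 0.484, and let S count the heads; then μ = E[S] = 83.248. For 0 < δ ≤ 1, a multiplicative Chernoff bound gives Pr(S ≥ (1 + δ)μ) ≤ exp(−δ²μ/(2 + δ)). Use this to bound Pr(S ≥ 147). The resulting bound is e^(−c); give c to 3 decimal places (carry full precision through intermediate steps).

Write 147 = (1 + δ)μ, so δ = 147/83.248 − 1 = 0.7658082…
Then the exponent is δ²μ/(2 + δ) = (147 − μ)² / (μ·(2 + δ)) = 17.651912.

17.652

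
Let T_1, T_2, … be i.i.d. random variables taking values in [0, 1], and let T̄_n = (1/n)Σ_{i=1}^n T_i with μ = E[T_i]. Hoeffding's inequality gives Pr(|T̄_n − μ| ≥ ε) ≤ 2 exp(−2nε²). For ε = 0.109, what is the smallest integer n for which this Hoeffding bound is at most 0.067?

Require 2·exp(−2nε²) ≤ 0.067, i.e. 2nε² ≥ ln(2/0.067) = 3.396210.
So n ≥ 3.396210 / (2·0.109²) = 142.926.
The smallest integer n is 143.

143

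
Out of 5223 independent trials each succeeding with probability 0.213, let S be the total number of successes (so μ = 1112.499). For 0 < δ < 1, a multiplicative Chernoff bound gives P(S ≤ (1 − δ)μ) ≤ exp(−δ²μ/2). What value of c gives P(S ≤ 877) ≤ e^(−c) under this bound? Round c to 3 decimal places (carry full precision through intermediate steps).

24.926

Write 877 = (1 − δ)μ, so δ = 1 − 877/1112.499 = 0.2116847…
Then the exponent is δ²μ/2 = (μ − 877)²/(2μ) = 24.925766.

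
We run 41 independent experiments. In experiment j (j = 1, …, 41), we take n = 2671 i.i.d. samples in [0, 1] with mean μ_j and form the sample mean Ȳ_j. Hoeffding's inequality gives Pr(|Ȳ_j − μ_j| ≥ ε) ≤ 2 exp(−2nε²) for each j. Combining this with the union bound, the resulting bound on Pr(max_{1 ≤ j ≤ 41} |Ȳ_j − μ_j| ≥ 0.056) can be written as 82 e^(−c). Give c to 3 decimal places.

Union bound over the 41 events: Pr(max_{1 ≤ j ≤ 41} |Ȳ_j − μ_j| ≥ 0.056) ≤ 41·2·exp(−2nε²) = 82 exp(−2·2671·0.056²).
So c = 2·2671·0.056² = 16.7525.

16.753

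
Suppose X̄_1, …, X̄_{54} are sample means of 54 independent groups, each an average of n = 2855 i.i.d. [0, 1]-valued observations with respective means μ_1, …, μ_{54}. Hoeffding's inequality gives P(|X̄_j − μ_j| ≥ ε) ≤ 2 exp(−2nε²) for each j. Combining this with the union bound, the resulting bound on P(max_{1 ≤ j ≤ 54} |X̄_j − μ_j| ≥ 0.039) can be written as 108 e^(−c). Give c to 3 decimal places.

Union bound over the 54 events: P(max_{1 ≤ j ≤ 54} |X̄_j − μ_j| ≥ 0.039) ≤ 54·2·exp(−2nε²) = 108 exp(−2·2855·0.039²).
So c = 2·2855·0.039² = 8.6849.

8.685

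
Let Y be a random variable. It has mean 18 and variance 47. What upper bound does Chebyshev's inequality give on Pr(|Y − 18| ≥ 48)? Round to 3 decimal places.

Chebyshev: Pr(|Y − μ| ≥ t) ≤ Var(Y)/t².
Bound = 47 / 2304 = 0.0204.

0.020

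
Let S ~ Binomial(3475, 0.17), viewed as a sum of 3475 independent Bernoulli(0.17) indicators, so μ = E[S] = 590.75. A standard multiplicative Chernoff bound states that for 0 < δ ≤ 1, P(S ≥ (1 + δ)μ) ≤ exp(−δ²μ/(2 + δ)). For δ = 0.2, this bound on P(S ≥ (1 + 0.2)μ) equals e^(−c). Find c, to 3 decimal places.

c = δ²μ/(2 + δ) = 0.2²·590.75/(2 + 0.2) = 10.7409.

10.741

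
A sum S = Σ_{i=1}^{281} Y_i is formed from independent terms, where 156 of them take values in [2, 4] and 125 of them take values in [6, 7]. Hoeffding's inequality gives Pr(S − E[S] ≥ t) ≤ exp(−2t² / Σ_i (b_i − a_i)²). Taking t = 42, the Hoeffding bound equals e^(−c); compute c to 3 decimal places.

Σ(b_i − a_i)² = 156·2² + 125·1² = 749.
c = 2t² / 749 = 2·42² / 749 = 4.7103.

4.710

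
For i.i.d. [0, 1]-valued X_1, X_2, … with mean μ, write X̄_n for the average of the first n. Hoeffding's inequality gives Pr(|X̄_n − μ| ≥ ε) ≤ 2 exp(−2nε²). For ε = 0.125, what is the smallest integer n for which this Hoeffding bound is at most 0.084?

102

Require 2·exp(−2nε²) ≤ 0.084, i.e. 2nε² ≥ ln(2/0.084) = 3.170086.
So n ≥ 3.170086 / (2·0.125²) = 101.443.
The smallest integer n is 102.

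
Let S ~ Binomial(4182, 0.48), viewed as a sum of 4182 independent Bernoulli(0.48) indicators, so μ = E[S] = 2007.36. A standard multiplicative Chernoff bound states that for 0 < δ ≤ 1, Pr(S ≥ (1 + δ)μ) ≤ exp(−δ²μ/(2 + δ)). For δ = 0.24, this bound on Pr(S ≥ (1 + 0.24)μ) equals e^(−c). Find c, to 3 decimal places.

51.618

c = δ²μ/(2 + δ) = 0.24²·2007.36/(2 + 0.24) = 51.6178.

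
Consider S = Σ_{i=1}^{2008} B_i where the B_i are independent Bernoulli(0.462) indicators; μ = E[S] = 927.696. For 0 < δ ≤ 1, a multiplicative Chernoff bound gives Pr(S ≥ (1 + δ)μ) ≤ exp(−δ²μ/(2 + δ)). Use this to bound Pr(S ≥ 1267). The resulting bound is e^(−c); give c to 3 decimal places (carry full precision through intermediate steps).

Write 1267 = (1 + δ)μ, so δ = 1267/927.696 − 1 = 0.3657491…
Then the exponent is δ²μ/(2 + δ) = (1267 − μ)² / (μ·(2 + δ)) = 52.457017.

52.457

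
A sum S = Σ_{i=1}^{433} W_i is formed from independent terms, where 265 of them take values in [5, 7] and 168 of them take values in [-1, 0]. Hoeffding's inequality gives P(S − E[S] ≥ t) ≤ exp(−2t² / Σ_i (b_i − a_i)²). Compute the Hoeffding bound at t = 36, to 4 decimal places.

Σ(b_i − a_i)² = 265·2² + 168·1² = 1228.
Exponent = 2·36² / 1228 = 2.11075.
Bound = exp(−2.11075) = 0.12115.

0.1211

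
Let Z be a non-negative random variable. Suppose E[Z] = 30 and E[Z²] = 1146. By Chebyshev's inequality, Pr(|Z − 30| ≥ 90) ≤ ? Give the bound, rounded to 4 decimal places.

Var(Z) = E[Z²] − (E[Z])² = 1146 − 900 = 246.
Chebyshev's inequality: Pr(|Z − μ| ≥ t) ≤ Var(Z)/t² = 246/8100 = 0.0304.

0.0304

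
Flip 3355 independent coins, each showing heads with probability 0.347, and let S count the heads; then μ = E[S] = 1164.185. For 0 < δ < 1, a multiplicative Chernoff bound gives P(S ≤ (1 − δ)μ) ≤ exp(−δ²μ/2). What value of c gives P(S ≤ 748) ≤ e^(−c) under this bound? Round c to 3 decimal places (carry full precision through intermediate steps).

Write 748 = (1 − δ)μ, so δ = 1 − 748/1164.185 = 0.3574904…
Then the exponent is δ²μ/2 = (μ − 748)²/(2μ) = 74.391078.

74.391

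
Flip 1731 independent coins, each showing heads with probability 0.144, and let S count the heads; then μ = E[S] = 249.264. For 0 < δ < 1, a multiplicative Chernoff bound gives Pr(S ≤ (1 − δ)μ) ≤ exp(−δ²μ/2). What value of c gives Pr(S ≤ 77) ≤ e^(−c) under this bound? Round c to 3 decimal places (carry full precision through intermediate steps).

59.525

Write 77 = (1 − δ)μ, so δ = 1 − 77/249.264 = 0.6910906…
Then the exponent is δ²μ/2 = (μ − 77)²/(2μ) = 59.525013.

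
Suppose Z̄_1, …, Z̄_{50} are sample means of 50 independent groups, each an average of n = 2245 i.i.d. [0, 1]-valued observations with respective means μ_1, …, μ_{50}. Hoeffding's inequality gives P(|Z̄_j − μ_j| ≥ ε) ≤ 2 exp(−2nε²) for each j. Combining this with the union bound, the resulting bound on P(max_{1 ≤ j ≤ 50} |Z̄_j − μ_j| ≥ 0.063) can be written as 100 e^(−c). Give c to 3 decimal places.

Union bound over the 50 events: P(max_{1 ≤ j ≤ 50} |Z̄_j − μ_j| ≥ 0.063) ≤ 50·2·exp(−2nε²) = 100 exp(−2·2245·0.063²).
So c = 2·2245·0.063² = 17.8208.

17.821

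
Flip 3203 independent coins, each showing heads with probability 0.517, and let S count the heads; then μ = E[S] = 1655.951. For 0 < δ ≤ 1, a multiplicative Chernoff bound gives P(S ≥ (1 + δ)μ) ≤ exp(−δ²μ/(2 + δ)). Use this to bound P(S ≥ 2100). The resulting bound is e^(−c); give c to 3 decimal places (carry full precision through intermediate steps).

Write 2100 = (1 + δ)μ, so δ = 2100/1655.951 − 1 = 0.2681535…
Then the exponent is δ²μ/(2 + δ) = (2100 − μ)² / (μ·(2 + δ)) = 52.497893.

52.498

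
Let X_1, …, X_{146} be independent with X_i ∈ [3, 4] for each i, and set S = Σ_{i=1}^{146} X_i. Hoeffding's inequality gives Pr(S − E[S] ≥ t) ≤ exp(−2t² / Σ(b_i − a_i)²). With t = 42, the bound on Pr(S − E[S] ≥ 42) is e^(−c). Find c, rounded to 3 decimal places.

Σ(b_i − a_i)² = 146·(1)² = 146.
c = 2t²/146 = 2·42²/146 = 24.1644.

24.164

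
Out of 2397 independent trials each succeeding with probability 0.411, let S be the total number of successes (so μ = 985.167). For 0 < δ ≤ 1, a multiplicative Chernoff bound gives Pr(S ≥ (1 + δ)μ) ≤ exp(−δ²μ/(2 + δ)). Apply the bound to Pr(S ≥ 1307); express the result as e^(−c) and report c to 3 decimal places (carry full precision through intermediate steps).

45.187

Write 1307 = (1 + δ)μ, so δ = 1307/985.167 − 1 = 0.3266786…
Then the exponent is δ²μ/(2 + δ) = (1307 − μ)² / (μ·(2 + δ)) = 45.187144.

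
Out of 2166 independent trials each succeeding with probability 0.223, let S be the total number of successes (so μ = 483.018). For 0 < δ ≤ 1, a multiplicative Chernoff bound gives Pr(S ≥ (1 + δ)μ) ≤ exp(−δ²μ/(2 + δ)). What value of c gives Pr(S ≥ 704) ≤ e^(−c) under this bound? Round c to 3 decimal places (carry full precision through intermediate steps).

Write 704 = (1 + δ)μ, so δ = 704/483.018 − 1 = 0.4575026…
Then the exponent is δ²μ/(2 + δ) = (704 − μ)² / (μ·(2 + δ)) = 41.139262.

41.139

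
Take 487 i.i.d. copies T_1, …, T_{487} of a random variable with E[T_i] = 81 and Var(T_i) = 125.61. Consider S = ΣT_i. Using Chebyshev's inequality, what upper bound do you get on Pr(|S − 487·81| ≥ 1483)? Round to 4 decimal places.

0.0278

Var(S) = n·Var(T_i) = 487·125.61 = 61172.07.
Chebyshev: Pr(|S − 487·81| ≥ 1483) ≤ Var(S)/1483² = 61172.07/2199289 = 0.0278.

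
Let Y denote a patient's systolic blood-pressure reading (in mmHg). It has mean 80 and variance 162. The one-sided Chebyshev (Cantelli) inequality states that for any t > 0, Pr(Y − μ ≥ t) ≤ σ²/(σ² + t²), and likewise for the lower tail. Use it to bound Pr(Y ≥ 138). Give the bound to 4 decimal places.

0.0459

Here σ² = 162 and t = 58, so σ² + t² = 3526.
Cantelli's bound: 162/3526 = 0.0459.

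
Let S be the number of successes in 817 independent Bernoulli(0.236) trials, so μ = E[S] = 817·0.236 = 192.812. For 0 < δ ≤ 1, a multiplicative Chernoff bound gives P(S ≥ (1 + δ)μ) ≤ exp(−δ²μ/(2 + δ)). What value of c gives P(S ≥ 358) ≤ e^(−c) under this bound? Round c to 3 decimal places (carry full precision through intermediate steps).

49.540

Write 358 = (1 + δ)μ, so δ = 358/192.812 − 1 = 0.8567309…
Then the exponent is δ²μ/(2 + δ) = (358 − μ)² / (μ·(2 + δ)) = 49.539726.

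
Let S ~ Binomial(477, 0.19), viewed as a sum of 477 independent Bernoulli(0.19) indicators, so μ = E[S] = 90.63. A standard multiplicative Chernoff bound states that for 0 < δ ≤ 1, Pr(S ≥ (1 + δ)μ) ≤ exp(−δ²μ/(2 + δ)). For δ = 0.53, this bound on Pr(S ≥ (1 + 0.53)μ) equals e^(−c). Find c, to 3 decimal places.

10.062

c = δ²μ/(2 + δ) = 0.53²·90.63/(2 + 0.53) = 10.0624.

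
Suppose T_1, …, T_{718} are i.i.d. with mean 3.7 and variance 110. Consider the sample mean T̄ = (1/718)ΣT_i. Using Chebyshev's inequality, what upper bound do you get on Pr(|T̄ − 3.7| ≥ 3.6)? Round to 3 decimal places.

0.012

Var(T̄) = Var(T_i)/n = 110/718 = 0.1532.
Chebyshev: Pr(|T̄ − 3.7| ≥ 3.6) ≤ Var(T̄)/(3.6)² = 110/(718·3.6²) = 0.0118.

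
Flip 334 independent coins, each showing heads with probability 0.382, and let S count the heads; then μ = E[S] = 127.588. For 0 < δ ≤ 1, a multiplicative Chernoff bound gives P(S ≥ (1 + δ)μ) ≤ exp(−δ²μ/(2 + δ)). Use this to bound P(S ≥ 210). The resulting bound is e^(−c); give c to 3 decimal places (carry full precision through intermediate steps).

20.118

Write 210 = (1 + δ)μ, so δ = 210/127.588 − 1 = 0.6459228…
Then the exponent is δ²μ/(2 + δ) = (210 − μ)² / (μ·(2 + δ)) = 20.118422.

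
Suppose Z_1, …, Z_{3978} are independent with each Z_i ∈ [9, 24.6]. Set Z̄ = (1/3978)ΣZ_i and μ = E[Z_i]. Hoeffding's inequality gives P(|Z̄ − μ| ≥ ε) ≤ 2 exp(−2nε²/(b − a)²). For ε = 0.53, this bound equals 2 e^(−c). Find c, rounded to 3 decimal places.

9.183

c = 2nε²/(b − a)² = 2·3978·0.53² / 15.6² = 9.1833.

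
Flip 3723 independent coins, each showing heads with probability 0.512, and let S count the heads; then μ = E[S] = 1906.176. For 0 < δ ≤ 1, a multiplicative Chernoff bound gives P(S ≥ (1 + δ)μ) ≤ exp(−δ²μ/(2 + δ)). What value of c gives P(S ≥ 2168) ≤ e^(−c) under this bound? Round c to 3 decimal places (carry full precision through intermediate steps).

16.826

Write 2168 = (1 + δ)μ, so δ = 2168/1906.176 − 1 = 0.1373556…
Then the exponent is δ²μ/(2 + δ) = (2168 − μ)² / (μ·(2 + δ)) = 16.825932.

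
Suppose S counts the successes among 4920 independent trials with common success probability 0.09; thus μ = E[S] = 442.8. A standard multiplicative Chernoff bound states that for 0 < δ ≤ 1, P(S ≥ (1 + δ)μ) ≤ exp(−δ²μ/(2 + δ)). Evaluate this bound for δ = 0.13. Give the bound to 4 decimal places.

0.0298

Exponent = δ²μ/(2 + δ) = 0.13²·442.8/2.13 = 3.5133.
Bound = exp(−3.5133) = 0.02980.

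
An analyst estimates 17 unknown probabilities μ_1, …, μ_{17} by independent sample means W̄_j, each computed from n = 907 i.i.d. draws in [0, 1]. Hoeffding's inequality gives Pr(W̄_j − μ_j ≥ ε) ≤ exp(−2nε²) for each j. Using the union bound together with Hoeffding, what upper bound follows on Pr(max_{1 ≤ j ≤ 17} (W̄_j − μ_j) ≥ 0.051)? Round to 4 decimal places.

0.1518

Per-experiment Hoeffding bound: exp(−2·907·0.051²) = exp(−4.71821) = 0.0089311.
Union bound over 17 events: 17·0.0089311 = 0.15183.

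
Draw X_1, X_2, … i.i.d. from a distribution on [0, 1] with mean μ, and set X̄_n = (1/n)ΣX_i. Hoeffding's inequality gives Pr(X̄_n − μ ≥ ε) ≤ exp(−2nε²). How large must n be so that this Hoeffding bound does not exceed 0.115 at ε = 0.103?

102

Require exp(−2nε²) ≤ 0.115, i.e. 2nε² ≥ ln(1/0.115) = 2.162823.
So n ≥ 2.162823 / (2·0.103²) = 101.933.
The smallest integer n is 102.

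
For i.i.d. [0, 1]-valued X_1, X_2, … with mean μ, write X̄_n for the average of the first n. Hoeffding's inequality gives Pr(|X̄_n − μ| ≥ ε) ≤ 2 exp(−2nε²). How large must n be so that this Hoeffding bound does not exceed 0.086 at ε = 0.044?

813

Require 2·exp(−2nε²) ≤ 0.086, i.e. 2nε² ≥ ln(2/0.086) = 3.146555.
So n ≥ 3.146555 / (2·0.044²) = 812.643.
The smallest integer n is 813.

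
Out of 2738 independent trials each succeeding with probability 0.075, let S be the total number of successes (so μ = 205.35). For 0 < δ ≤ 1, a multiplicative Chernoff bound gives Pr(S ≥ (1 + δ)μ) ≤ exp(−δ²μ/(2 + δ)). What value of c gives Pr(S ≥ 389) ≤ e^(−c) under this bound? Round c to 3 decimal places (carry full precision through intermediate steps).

Write 389 = (1 + δ)μ, so δ = 389/205.35 − 1 = 0.8943268…
Then the exponent is δ²μ/(2 + δ) = (389 − μ)² / (μ·(2 + δ)) = 56.746568.

56.747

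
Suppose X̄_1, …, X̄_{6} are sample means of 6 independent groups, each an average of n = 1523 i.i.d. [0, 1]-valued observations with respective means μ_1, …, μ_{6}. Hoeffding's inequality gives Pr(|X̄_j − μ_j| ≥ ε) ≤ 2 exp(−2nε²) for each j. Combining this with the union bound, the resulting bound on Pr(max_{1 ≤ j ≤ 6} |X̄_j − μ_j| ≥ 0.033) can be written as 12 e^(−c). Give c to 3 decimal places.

Union bound over the 6 events: Pr(max_{1 ≤ j ≤ 6} |X̄_j − μ_j| ≥ 0.033) ≤ 6·2·exp(−2nε²) = 12 exp(−2·1523·0.033²).
So c = 2·1523·0.033² = 3.3171.

3.317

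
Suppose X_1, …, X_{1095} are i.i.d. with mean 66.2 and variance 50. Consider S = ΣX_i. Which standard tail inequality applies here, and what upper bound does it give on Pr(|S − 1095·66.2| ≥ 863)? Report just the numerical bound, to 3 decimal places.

With mean and variance of each term known, Chebyshev's inequality bounds the deviation of the sum (or sample mean).
Var(S) = n·Var(X_i) = 1095·50 = 54750.
Chebyshev: Pr(|S − 1095·66.2| ≥ 863) ≤ Var(S)/863² = 54750/744769 = 0.0735.

0.074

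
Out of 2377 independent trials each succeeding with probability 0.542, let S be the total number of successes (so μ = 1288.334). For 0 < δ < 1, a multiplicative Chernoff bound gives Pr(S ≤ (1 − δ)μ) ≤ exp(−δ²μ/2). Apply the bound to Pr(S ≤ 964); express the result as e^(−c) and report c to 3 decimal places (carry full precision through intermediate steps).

Write 964 = (1 − δ)μ, so δ = 1 − 964/1288.334 = 0.2517468…
Then the exponent is δ²μ/2 = (μ − 964)²/(2μ) = 40.825028.

40.825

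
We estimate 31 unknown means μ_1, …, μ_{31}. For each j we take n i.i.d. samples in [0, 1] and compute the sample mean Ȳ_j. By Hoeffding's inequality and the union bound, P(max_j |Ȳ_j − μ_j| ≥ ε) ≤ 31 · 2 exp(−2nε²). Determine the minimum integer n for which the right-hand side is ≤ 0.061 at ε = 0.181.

106

Need 2·31·exp(−2nε²) ≤ 0.061, i.e. exp(−2nε²) ≤ 0.061/62.
So 2nε² ≥ ln(62/0.061) = 6.924016.
Hence n ≥ 6.924016/(2·0.181²) = 105.675.
The smallest integer n is 106.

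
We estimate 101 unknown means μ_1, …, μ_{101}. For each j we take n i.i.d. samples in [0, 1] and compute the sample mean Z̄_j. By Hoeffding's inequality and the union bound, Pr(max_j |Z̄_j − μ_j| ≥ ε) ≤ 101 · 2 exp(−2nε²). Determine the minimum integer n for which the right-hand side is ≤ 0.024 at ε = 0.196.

118

Need 2·101·exp(−2nε²) ≤ 0.024, i.e. exp(−2nε²) ≤ 0.024/202.
So 2nε² ≥ ln(202/0.024) = 9.037969.
Hence n ≥ 9.037969/(2·0.196²) = 117.633.
The smallest integer n is 118.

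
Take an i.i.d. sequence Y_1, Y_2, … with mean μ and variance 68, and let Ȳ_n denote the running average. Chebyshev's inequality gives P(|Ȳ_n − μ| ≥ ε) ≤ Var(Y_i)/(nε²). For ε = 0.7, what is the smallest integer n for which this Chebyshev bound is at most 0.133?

Require 68/(n·0.7²) ≤ 0.133, i.e. n ≥ 68/(0.133·0.7²) = 1043.425.
The smallest integer n is 1044.

1044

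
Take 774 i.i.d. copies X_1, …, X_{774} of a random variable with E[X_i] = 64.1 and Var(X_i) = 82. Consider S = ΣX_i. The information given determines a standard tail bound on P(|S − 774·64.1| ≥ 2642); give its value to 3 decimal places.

0.009

With mean and variance of each term known, Chebyshev's inequality bounds the deviation of the sum (or sample mean).
Var(S) = n·Var(X_i) = 774·82 = 63468.
Chebyshev: P(|S − 774·64.1| ≥ 2642) ≤ Var(S)/2642² = 63468/6980164 = 0.0091.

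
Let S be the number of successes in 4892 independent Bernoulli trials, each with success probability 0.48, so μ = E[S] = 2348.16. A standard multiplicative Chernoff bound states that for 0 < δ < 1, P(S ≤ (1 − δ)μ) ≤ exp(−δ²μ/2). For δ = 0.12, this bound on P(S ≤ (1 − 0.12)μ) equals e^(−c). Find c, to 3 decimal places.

16.907

c = δ²μ/2 = 0.12²·2348.16/2 = 16.9068.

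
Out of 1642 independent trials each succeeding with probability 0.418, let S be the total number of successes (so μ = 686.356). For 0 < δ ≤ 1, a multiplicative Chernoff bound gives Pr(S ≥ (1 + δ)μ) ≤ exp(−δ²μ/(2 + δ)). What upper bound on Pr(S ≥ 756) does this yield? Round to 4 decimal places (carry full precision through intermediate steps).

0.0346

Write 756 = (1 + δ)μ, so δ = 756/686.356 − 1 = 0.1014692…
Then the exponent is δ²μ/(2 + δ) = (756 − μ)² / (μ·(2 + δ)) = 3.362753.
Bound = exp(−3.362753) = 0.03464.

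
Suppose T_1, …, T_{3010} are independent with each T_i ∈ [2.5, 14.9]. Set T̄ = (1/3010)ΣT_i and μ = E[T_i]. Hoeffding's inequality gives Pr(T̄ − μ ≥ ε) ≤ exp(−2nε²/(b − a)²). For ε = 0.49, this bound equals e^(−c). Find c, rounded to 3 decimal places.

c = 2nε²/(b − a)² = 2·3010·0.49² / 12.4² = 9.4004.

9.400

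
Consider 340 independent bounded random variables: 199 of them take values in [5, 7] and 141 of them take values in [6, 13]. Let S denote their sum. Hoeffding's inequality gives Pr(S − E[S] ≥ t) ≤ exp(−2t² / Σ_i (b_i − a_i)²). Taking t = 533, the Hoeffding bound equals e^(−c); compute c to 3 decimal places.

Σ(b_i − a_i)² = 199·2² + 141·7² = 7705.
c = 2t² / 7705 = 2·533² / 7705 = 73.7415.

73.741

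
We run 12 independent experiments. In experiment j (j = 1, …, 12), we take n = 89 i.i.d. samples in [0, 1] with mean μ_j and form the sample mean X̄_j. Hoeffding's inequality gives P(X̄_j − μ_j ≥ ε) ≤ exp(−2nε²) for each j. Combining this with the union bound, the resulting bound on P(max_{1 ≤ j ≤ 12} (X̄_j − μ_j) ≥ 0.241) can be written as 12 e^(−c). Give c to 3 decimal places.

Union bound over the 12 events: P(max_{1 ≤ j ≤ 12} (X̄_j − μ_j) ≥ 0.241) ≤ 12·exp(−2nε²) = 12 exp(−2·89·0.241²).
So c = 2·89·0.241² = 10.3384.

10.338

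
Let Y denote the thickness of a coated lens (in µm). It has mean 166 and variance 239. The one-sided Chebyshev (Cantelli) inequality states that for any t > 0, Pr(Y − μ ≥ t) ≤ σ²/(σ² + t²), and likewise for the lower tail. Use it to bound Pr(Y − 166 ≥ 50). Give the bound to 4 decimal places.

0.0873

Here σ² = 239 and t = 50, so σ² + t² = 2739.
Cantelli's bound: 239/2739 = 0.0873.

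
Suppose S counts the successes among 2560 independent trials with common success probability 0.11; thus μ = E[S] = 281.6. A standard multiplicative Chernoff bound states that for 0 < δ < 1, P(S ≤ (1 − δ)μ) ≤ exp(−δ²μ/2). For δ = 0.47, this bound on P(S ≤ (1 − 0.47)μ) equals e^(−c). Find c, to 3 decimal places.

c = δ²μ/2 = 0.47²·281.6/2 = 31.1027.

31.103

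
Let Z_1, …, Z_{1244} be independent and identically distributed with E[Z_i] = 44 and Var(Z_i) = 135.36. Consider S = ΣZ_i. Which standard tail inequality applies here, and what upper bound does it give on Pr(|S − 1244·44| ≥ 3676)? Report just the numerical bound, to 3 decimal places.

With mean and variance of each term known, Chebyshev's inequality bounds the deviation of the sum (or sample mean).
Var(S) = n·Var(Z_i) = 1244·135.36 = 168387.84.
Chebyshev: Pr(|S − 1244·44| ≥ 3676) ≤ Var(S)/3676² = 168387.84/13512976 = 0.0125.

0.012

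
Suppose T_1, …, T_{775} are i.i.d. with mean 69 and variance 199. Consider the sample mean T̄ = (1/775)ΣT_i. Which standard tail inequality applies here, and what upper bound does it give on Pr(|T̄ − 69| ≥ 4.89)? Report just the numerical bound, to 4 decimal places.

0.0107

With mean and variance of each term known, Chebyshev's inequality bounds the deviation of the sum (or sample mean).
Var(T̄) = Var(T_i)/n = 199/775 = 0.25677.
Chebyshev: Pr(|T̄ − 69| ≥ 4.89) ≤ Var(T̄)/(4.89)² = 199/(775·4.89²) = 0.0107.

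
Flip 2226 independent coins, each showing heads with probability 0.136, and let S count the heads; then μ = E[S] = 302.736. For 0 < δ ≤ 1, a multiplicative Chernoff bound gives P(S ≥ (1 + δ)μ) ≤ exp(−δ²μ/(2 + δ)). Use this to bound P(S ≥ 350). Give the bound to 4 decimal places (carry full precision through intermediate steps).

Write 350 = (1 + δ)μ, so δ = 350/302.736 − 1 = 0.1561228…
Then the exponent is δ²μ/(2 + δ) = (350 − μ)² / (μ·(2 + δ)) = 3.422342.
Bound = exp(−3.422342) = 0.03264.

0.0326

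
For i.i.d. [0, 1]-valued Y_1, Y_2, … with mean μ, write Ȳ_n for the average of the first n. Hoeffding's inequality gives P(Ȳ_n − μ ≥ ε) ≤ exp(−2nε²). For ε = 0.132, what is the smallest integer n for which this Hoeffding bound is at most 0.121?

61

Require exp(−2nε²) ≤ 0.121, i.e. 2nε² ≥ ln(1/0.121) = 2.111965.
So n ≥ 2.111965 / (2·0.132²) = 60.605.
The smallest integer n is 61.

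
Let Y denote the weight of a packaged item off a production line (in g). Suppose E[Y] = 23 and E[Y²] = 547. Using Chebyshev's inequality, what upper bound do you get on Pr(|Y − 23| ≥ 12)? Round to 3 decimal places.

Var(Y) = E[Y²] − (E[Y])² = 547 − 529 = 18.
Chebyshev's inequality: Pr(|Y − μ| ≥ t) ≤ Var(Y)/t² = 18/144 = 0.1250.

0.125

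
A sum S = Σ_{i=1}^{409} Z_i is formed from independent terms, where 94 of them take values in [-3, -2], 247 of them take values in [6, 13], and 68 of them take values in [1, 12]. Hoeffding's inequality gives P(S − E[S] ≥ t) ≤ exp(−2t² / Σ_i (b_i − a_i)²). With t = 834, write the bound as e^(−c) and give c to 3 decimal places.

68.108

Σ(b_i − a_i)² = 94·1² + 247·7² + 68·11² = 20425.
c = 2t² / 20425 = 2·834² / 20425 = 68.1083.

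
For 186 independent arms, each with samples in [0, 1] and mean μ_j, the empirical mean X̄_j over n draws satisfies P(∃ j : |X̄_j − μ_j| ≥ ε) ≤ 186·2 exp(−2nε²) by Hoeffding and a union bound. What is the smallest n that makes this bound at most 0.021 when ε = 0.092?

578

Need 2·186·exp(−2nε²) ≤ 0.021, i.e. exp(−2nε²) ≤ 0.021/372.
So 2nε² ≥ ln(372/0.021) = 9.782127.
Hence n ≥ 9.782127/(2·0.092²) = 577.867.
The smallest integer n is 578.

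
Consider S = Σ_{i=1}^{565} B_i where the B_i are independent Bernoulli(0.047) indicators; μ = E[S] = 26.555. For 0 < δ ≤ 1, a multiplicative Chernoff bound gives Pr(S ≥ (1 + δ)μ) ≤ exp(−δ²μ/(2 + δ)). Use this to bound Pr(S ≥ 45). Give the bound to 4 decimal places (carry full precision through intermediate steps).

0.0086

Write 45 = (1 + δ)μ, so δ = 45/26.555 − 1 = 0.6945961…
Then the exponent is δ²μ/(2 + δ) = (45 − μ)² / (μ·(2 + δ)) = 4.754637.
Bound = exp(−4.754637) = 0.00861.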